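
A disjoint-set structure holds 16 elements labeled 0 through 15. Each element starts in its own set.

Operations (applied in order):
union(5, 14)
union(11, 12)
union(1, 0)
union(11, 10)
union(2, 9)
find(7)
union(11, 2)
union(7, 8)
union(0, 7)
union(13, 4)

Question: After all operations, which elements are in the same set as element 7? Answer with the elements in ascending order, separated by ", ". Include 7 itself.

Answer: 0, 1, 7, 8

Derivation:
Step 1: union(5, 14) -> merged; set of 5 now {5, 14}
Step 2: union(11, 12) -> merged; set of 11 now {11, 12}
Step 3: union(1, 0) -> merged; set of 1 now {0, 1}
Step 4: union(11, 10) -> merged; set of 11 now {10, 11, 12}
Step 5: union(2, 9) -> merged; set of 2 now {2, 9}
Step 6: find(7) -> no change; set of 7 is {7}
Step 7: union(11, 2) -> merged; set of 11 now {2, 9, 10, 11, 12}
Step 8: union(7, 8) -> merged; set of 7 now {7, 8}
Step 9: union(0, 7) -> merged; set of 0 now {0, 1, 7, 8}
Step 10: union(13, 4) -> merged; set of 13 now {4, 13}
Component of 7: {0, 1, 7, 8}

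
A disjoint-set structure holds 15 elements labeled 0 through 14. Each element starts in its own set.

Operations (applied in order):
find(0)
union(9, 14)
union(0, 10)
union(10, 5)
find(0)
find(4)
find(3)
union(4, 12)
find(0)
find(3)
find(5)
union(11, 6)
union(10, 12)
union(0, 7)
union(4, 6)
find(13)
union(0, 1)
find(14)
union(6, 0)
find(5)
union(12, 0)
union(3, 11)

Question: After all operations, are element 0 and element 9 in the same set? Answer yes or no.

Answer: no

Derivation:
Step 1: find(0) -> no change; set of 0 is {0}
Step 2: union(9, 14) -> merged; set of 9 now {9, 14}
Step 3: union(0, 10) -> merged; set of 0 now {0, 10}
Step 4: union(10, 5) -> merged; set of 10 now {0, 5, 10}
Step 5: find(0) -> no change; set of 0 is {0, 5, 10}
Step 6: find(4) -> no change; set of 4 is {4}
Step 7: find(3) -> no change; set of 3 is {3}
Step 8: union(4, 12) -> merged; set of 4 now {4, 12}
Step 9: find(0) -> no change; set of 0 is {0, 5, 10}
Step 10: find(3) -> no change; set of 3 is {3}
Step 11: find(5) -> no change; set of 5 is {0, 5, 10}
Step 12: union(11, 6) -> merged; set of 11 now {6, 11}
Step 13: union(10, 12) -> merged; set of 10 now {0, 4, 5, 10, 12}
Step 14: union(0, 7) -> merged; set of 0 now {0, 4, 5, 7, 10, 12}
Step 15: union(4, 6) -> merged; set of 4 now {0, 4, 5, 6, 7, 10, 11, 12}
Step 16: find(13) -> no change; set of 13 is {13}
Step 17: union(0, 1) -> merged; set of 0 now {0, 1, 4, 5, 6, 7, 10, 11, 12}
Step 18: find(14) -> no change; set of 14 is {9, 14}
Step 19: union(6, 0) -> already same set; set of 6 now {0, 1, 4, 5, 6, 7, 10, 11, 12}
Step 20: find(5) -> no change; set of 5 is {0, 1, 4, 5, 6, 7, 10, 11, 12}
Step 21: union(12, 0) -> already same set; set of 12 now {0, 1, 4, 5, 6, 7, 10, 11, 12}
Step 22: union(3, 11) -> merged; set of 3 now {0, 1, 3, 4, 5, 6, 7, 10, 11, 12}
Set of 0: {0, 1, 3, 4, 5, 6, 7, 10, 11, 12}; 9 is not a member.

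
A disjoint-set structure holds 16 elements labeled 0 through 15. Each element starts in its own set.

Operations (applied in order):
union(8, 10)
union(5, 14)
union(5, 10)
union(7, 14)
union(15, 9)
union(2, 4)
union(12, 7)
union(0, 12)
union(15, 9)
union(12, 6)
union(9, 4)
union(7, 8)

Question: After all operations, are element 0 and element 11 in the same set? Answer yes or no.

Step 1: union(8, 10) -> merged; set of 8 now {8, 10}
Step 2: union(5, 14) -> merged; set of 5 now {5, 14}
Step 3: union(5, 10) -> merged; set of 5 now {5, 8, 10, 14}
Step 4: union(7, 14) -> merged; set of 7 now {5, 7, 8, 10, 14}
Step 5: union(15, 9) -> merged; set of 15 now {9, 15}
Step 6: union(2, 4) -> merged; set of 2 now {2, 4}
Step 7: union(12, 7) -> merged; set of 12 now {5, 7, 8, 10, 12, 14}
Step 8: union(0, 12) -> merged; set of 0 now {0, 5, 7, 8, 10, 12, 14}
Step 9: union(15, 9) -> already same set; set of 15 now {9, 15}
Step 10: union(12, 6) -> merged; set of 12 now {0, 5, 6, 7, 8, 10, 12, 14}
Step 11: union(9, 4) -> merged; set of 9 now {2, 4, 9, 15}
Step 12: union(7, 8) -> already same set; set of 7 now {0, 5, 6, 7, 8, 10, 12, 14}
Set of 0: {0, 5, 6, 7, 8, 10, 12, 14}; 11 is not a member.

Answer: no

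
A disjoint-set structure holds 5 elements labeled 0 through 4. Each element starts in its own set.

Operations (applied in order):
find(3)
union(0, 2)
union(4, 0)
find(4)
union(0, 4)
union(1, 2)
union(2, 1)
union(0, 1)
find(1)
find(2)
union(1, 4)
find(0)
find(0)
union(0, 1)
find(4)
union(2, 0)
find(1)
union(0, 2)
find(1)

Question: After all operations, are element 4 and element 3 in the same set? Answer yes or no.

Step 1: find(3) -> no change; set of 3 is {3}
Step 2: union(0, 2) -> merged; set of 0 now {0, 2}
Step 3: union(4, 0) -> merged; set of 4 now {0, 2, 4}
Step 4: find(4) -> no change; set of 4 is {0, 2, 4}
Step 5: union(0, 4) -> already same set; set of 0 now {0, 2, 4}
Step 6: union(1, 2) -> merged; set of 1 now {0, 1, 2, 4}
Step 7: union(2, 1) -> already same set; set of 2 now {0, 1, 2, 4}
Step 8: union(0, 1) -> already same set; set of 0 now {0, 1, 2, 4}
Step 9: find(1) -> no change; set of 1 is {0, 1, 2, 4}
Step 10: find(2) -> no change; set of 2 is {0, 1, 2, 4}
Step 11: union(1, 4) -> already same set; set of 1 now {0, 1, 2, 4}
Step 12: find(0) -> no change; set of 0 is {0, 1, 2, 4}
Step 13: find(0) -> no change; set of 0 is {0, 1, 2, 4}
Step 14: union(0, 1) -> already same set; set of 0 now {0, 1, 2, 4}
Step 15: find(4) -> no change; set of 4 is {0, 1, 2, 4}
Step 16: union(2, 0) -> already same set; set of 2 now {0, 1, 2, 4}
Step 17: find(1) -> no change; set of 1 is {0, 1, 2, 4}
Step 18: union(0, 2) -> already same set; set of 0 now {0, 1, 2, 4}
Step 19: find(1) -> no change; set of 1 is {0, 1, 2, 4}
Set of 4: {0, 1, 2, 4}; 3 is not a member.

Answer: no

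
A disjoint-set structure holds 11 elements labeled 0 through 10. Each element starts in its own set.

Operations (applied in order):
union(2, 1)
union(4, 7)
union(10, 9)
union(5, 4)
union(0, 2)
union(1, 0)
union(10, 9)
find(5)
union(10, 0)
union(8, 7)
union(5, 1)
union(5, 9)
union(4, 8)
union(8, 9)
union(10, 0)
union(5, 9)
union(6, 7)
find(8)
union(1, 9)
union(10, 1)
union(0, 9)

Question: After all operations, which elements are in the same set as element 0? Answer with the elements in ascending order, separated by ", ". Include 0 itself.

Step 1: union(2, 1) -> merged; set of 2 now {1, 2}
Step 2: union(4, 7) -> merged; set of 4 now {4, 7}
Step 3: union(10, 9) -> merged; set of 10 now {9, 10}
Step 4: union(5, 4) -> merged; set of 5 now {4, 5, 7}
Step 5: union(0, 2) -> merged; set of 0 now {0, 1, 2}
Step 6: union(1, 0) -> already same set; set of 1 now {0, 1, 2}
Step 7: union(10, 9) -> already same set; set of 10 now {9, 10}
Step 8: find(5) -> no change; set of 5 is {4, 5, 7}
Step 9: union(10, 0) -> merged; set of 10 now {0, 1, 2, 9, 10}
Step 10: union(8, 7) -> merged; set of 8 now {4, 5, 7, 8}
Step 11: union(5, 1) -> merged; set of 5 now {0, 1, 2, 4, 5, 7, 8, 9, 10}
Step 12: union(5, 9) -> already same set; set of 5 now {0, 1, 2, 4, 5, 7, 8, 9, 10}
Step 13: union(4, 8) -> already same set; set of 4 now {0, 1, 2, 4, 5, 7, 8, 9, 10}
Step 14: union(8, 9) -> already same set; set of 8 now {0, 1, 2, 4, 5, 7, 8, 9, 10}
Step 15: union(10, 0) -> already same set; set of 10 now {0, 1, 2, 4, 5, 7, 8, 9, 10}
Step 16: union(5, 9) -> already same set; set of 5 now {0, 1, 2, 4, 5, 7, 8, 9, 10}
Step 17: union(6, 7) -> merged; set of 6 now {0, 1, 2, 4, 5, 6, 7, 8, 9, 10}
Step 18: find(8) -> no change; set of 8 is {0, 1, 2, 4, 5, 6, 7, 8, 9, 10}
Step 19: union(1, 9) -> already same set; set of 1 now {0, 1, 2, 4, 5, 6, 7, 8, 9, 10}
Step 20: union(10, 1) -> already same set; set of 10 now {0, 1, 2, 4, 5, 6, 7, 8, 9, 10}
Step 21: union(0, 9) -> already same set; set of 0 now {0, 1, 2, 4, 5, 6, 7, 8, 9, 10}
Component of 0: {0, 1, 2, 4, 5, 6, 7, 8, 9, 10}

Answer: 0, 1, 2, 4, 5, 6, 7, 8, 9, 10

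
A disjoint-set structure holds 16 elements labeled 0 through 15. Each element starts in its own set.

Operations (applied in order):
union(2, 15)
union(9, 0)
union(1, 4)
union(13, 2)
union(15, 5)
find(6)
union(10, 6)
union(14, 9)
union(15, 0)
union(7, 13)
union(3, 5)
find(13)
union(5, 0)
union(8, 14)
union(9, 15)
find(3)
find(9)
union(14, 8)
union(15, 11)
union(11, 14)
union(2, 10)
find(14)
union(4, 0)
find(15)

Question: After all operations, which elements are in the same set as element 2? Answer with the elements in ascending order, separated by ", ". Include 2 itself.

Step 1: union(2, 15) -> merged; set of 2 now {2, 15}
Step 2: union(9, 0) -> merged; set of 9 now {0, 9}
Step 3: union(1, 4) -> merged; set of 1 now {1, 4}
Step 4: union(13, 2) -> merged; set of 13 now {2, 13, 15}
Step 5: union(15, 5) -> merged; set of 15 now {2, 5, 13, 15}
Step 6: find(6) -> no change; set of 6 is {6}
Step 7: union(10, 6) -> merged; set of 10 now {6, 10}
Step 8: union(14, 9) -> merged; set of 14 now {0, 9, 14}
Step 9: union(15, 0) -> merged; set of 15 now {0, 2, 5, 9, 13, 14, 15}
Step 10: union(7, 13) -> merged; set of 7 now {0, 2, 5, 7, 9, 13, 14, 15}
Step 11: union(3, 5) -> merged; set of 3 now {0, 2, 3, 5, 7, 9, 13, 14, 15}
Step 12: find(13) -> no change; set of 13 is {0, 2, 3, 5, 7, 9, 13, 14, 15}
Step 13: union(5, 0) -> already same set; set of 5 now {0, 2, 3, 5, 7, 9, 13, 14, 15}
Step 14: union(8, 14) -> merged; set of 8 now {0, 2, 3, 5, 7, 8, 9, 13, 14, 15}
Step 15: union(9, 15) -> already same set; set of 9 now {0, 2, 3, 5, 7, 8, 9, 13, 14, 15}
Step 16: find(3) -> no change; set of 3 is {0, 2, 3, 5, 7, 8, 9, 13, 14, 15}
Step 17: find(9) -> no change; set of 9 is {0, 2, 3, 5, 7, 8, 9, 13, 14, 15}
Step 18: union(14, 8) -> already same set; set of 14 now {0, 2, 3, 5, 7, 8, 9, 13, 14, 15}
Step 19: union(15, 11) -> merged; set of 15 now {0, 2, 3, 5, 7, 8, 9, 11, 13, 14, 15}
Step 20: union(11, 14) -> already same set; set of 11 now {0, 2, 3, 5, 7, 8, 9, 11, 13, 14, 15}
Step 21: union(2, 10) -> merged; set of 2 now {0, 2, 3, 5, 6, 7, 8, 9, 10, 11, 13, 14, 15}
Step 22: find(14) -> no change; set of 14 is {0, 2, 3, 5, 6, 7, 8, 9, 10, 11, 13, 14, 15}
Step 23: union(4, 0) -> merged; set of 4 now {0, 1, 2, 3, 4, 5, 6, 7, 8, 9, 10, 11, 13, 14, 15}
Step 24: find(15) -> no change; set of 15 is {0, 1, 2, 3, 4, 5, 6, 7, 8, 9, 10, 11, 13, 14, 15}
Component of 2: {0, 1, 2, 3, 4, 5, 6, 7, 8, 9, 10, 11, 13, 14, 15}

Answer: 0, 1, 2, 3, 4, 5, 6, 7, 8, 9, 10, 11, 13, 14, 15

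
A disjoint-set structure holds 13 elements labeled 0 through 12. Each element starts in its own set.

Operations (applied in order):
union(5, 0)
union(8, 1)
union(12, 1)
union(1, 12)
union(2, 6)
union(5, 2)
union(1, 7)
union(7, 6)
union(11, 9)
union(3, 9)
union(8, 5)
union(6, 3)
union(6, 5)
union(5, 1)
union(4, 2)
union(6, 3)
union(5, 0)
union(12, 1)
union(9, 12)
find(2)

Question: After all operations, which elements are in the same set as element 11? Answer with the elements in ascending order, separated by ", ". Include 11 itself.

Answer: 0, 1, 2, 3, 4, 5, 6, 7, 8, 9, 11, 12

Derivation:
Step 1: union(5, 0) -> merged; set of 5 now {0, 5}
Step 2: union(8, 1) -> merged; set of 8 now {1, 8}
Step 3: union(12, 1) -> merged; set of 12 now {1, 8, 12}
Step 4: union(1, 12) -> already same set; set of 1 now {1, 8, 12}
Step 5: union(2, 6) -> merged; set of 2 now {2, 6}
Step 6: union(5, 2) -> merged; set of 5 now {0, 2, 5, 6}
Step 7: union(1, 7) -> merged; set of 1 now {1, 7, 8, 12}
Step 8: union(7, 6) -> merged; set of 7 now {0, 1, 2, 5, 6, 7, 8, 12}
Step 9: union(11, 9) -> merged; set of 11 now {9, 11}
Step 10: union(3, 9) -> merged; set of 3 now {3, 9, 11}
Step 11: union(8, 5) -> already same set; set of 8 now {0, 1, 2, 5, 6, 7, 8, 12}
Step 12: union(6, 3) -> merged; set of 6 now {0, 1, 2, 3, 5, 6, 7, 8, 9, 11, 12}
Step 13: union(6, 5) -> already same set; set of 6 now {0, 1, 2, 3, 5, 6, 7, 8, 9, 11, 12}
Step 14: union(5, 1) -> already same set; set of 5 now {0, 1, 2, 3, 5, 6, 7, 8, 9, 11, 12}
Step 15: union(4, 2) -> merged; set of 4 now {0, 1, 2, 3, 4, 5, 6, 7, 8, 9, 11, 12}
Step 16: union(6, 3) -> already same set; set of 6 now {0, 1, 2, 3, 4, 5, 6, 7, 8, 9, 11, 12}
Step 17: union(5, 0) -> already same set; set of 5 now {0, 1, 2, 3, 4, 5, 6, 7, 8, 9, 11, 12}
Step 18: union(12, 1) -> already same set; set of 12 now {0, 1, 2, 3, 4, 5, 6, 7, 8, 9, 11, 12}
Step 19: union(9, 12) -> already same set; set of 9 now {0, 1, 2, 3, 4, 5, 6, 7, 8, 9, 11, 12}
Step 20: find(2) -> no change; set of 2 is {0, 1, 2, 3, 4, 5, 6, 7, 8, 9, 11, 12}
Component of 11: {0, 1, 2, 3, 4, 5, 6, 7, 8, 9, 11, 12}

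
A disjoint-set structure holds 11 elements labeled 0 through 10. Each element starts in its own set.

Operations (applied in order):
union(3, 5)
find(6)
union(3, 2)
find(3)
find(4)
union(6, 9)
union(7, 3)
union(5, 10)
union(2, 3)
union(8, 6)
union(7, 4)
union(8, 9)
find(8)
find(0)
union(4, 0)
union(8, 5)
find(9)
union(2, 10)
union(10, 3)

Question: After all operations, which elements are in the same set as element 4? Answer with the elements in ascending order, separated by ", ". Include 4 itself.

Step 1: union(3, 5) -> merged; set of 3 now {3, 5}
Step 2: find(6) -> no change; set of 6 is {6}
Step 3: union(3, 2) -> merged; set of 3 now {2, 3, 5}
Step 4: find(3) -> no change; set of 3 is {2, 3, 5}
Step 5: find(4) -> no change; set of 4 is {4}
Step 6: union(6, 9) -> merged; set of 6 now {6, 9}
Step 7: union(7, 3) -> merged; set of 7 now {2, 3, 5, 7}
Step 8: union(5, 10) -> merged; set of 5 now {2, 3, 5, 7, 10}
Step 9: union(2, 3) -> already same set; set of 2 now {2, 3, 5, 7, 10}
Step 10: union(8, 6) -> merged; set of 8 now {6, 8, 9}
Step 11: union(7, 4) -> merged; set of 7 now {2, 3, 4, 5, 7, 10}
Step 12: union(8, 9) -> already same set; set of 8 now {6, 8, 9}
Step 13: find(8) -> no change; set of 8 is {6, 8, 9}
Step 14: find(0) -> no change; set of 0 is {0}
Step 15: union(4, 0) -> merged; set of 4 now {0, 2, 3, 4, 5, 7, 10}
Step 16: union(8, 5) -> merged; set of 8 now {0, 2, 3, 4, 5, 6, 7, 8, 9, 10}
Step 17: find(9) -> no change; set of 9 is {0, 2, 3, 4, 5, 6, 7, 8, 9, 10}
Step 18: union(2, 10) -> already same set; set of 2 now {0, 2, 3, 4, 5, 6, 7, 8, 9, 10}
Step 19: union(10, 3) -> already same set; set of 10 now {0, 2, 3, 4, 5, 6, 7, 8, 9, 10}
Component of 4: {0, 2, 3, 4, 5, 6, 7, 8, 9, 10}

Answer: 0, 2, 3, 4, 5, 6, 7, 8, 9, 10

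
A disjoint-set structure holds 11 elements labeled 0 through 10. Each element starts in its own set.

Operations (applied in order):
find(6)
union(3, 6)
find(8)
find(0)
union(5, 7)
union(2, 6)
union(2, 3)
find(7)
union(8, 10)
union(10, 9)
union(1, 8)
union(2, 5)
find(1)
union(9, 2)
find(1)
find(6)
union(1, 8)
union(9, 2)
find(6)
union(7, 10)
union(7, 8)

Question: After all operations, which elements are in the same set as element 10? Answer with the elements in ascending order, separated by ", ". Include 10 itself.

Step 1: find(6) -> no change; set of 6 is {6}
Step 2: union(3, 6) -> merged; set of 3 now {3, 6}
Step 3: find(8) -> no change; set of 8 is {8}
Step 4: find(0) -> no change; set of 0 is {0}
Step 5: union(5, 7) -> merged; set of 5 now {5, 7}
Step 6: union(2, 6) -> merged; set of 2 now {2, 3, 6}
Step 7: union(2, 3) -> already same set; set of 2 now {2, 3, 6}
Step 8: find(7) -> no change; set of 7 is {5, 7}
Step 9: union(8, 10) -> merged; set of 8 now {8, 10}
Step 10: union(10, 9) -> merged; set of 10 now {8, 9, 10}
Step 11: union(1, 8) -> merged; set of 1 now {1, 8, 9, 10}
Step 12: union(2, 5) -> merged; set of 2 now {2, 3, 5, 6, 7}
Step 13: find(1) -> no change; set of 1 is {1, 8, 9, 10}
Step 14: union(9, 2) -> merged; set of 9 now {1, 2, 3, 5, 6, 7, 8, 9, 10}
Step 15: find(1) -> no change; set of 1 is {1, 2, 3, 5, 6, 7, 8, 9, 10}
Step 16: find(6) -> no change; set of 6 is {1, 2, 3, 5, 6, 7, 8, 9, 10}
Step 17: union(1, 8) -> already same set; set of 1 now {1, 2, 3, 5, 6, 7, 8, 9, 10}
Step 18: union(9, 2) -> already same set; set of 9 now {1, 2, 3, 5, 6, 7, 8, 9, 10}
Step 19: find(6) -> no change; set of 6 is {1, 2, 3, 5, 6, 7, 8, 9, 10}
Step 20: union(7, 10) -> already same set; set of 7 now {1, 2, 3, 5, 6, 7, 8, 9, 10}
Step 21: union(7, 8) -> already same set; set of 7 now {1, 2, 3, 5, 6, 7, 8, 9, 10}
Component of 10: {1, 2, 3, 5, 6, 7, 8, 9, 10}

Answer: 1, 2, 3, 5, 6, 7, 8, 9, 10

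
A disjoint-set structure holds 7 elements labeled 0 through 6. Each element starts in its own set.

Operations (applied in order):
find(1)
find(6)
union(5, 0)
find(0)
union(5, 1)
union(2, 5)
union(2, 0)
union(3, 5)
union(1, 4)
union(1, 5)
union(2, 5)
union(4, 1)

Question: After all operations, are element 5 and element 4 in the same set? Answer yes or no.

Answer: yes

Derivation:
Step 1: find(1) -> no change; set of 1 is {1}
Step 2: find(6) -> no change; set of 6 is {6}
Step 3: union(5, 0) -> merged; set of 5 now {0, 5}
Step 4: find(0) -> no change; set of 0 is {0, 5}
Step 5: union(5, 1) -> merged; set of 5 now {0, 1, 5}
Step 6: union(2, 5) -> merged; set of 2 now {0, 1, 2, 5}
Step 7: union(2, 0) -> already same set; set of 2 now {0, 1, 2, 5}
Step 8: union(3, 5) -> merged; set of 3 now {0, 1, 2, 3, 5}
Step 9: union(1, 4) -> merged; set of 1 now {0, 1, 2, 3, 4, 5}
Step 10: union(1, 5) -> already same set; set of 1 now {0, 1, 2, 3, 4, 5}
Step 11: union(2, 5) -> already same set; set of 2 now {0, 1, 2, 3, 4, 5}
Step 12: union(4, 1) -> already same set; set of 4 now {0, 1, 2, 3, 4, 5}
Set of 5: {0, 1, 2, 3, 4, 5}; 4 is a member.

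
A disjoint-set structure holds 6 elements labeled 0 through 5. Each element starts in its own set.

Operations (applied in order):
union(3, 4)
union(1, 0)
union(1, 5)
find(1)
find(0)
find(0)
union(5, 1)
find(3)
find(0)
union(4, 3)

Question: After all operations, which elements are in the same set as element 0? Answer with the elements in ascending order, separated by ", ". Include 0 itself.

Step 1: union(3, 4) -> merged; set of 3 now {3, 4}
Step 2: union(1, 0) -> merged; set of 1 now {0, 1}
Step 3: union(1, 5) -> merged; set of 1 now {0, 1, 5}
Step 4: find(1) -> no change; set of 1 is {0, 1, 5}
Step 5: find(0) -> no change; set of 0 is {0, 1, 5}
Step 6: find(0) -> no change; set of 0 is {0, 1, 5}
Step 7: union(5, 1) -> already same set; set of 5 now {0, 1, 5}
Step 8: find(3) -> no change; set of 3 is {3, 4}
Step 9: find(0) -> no change; set of 0 is {0, 1, 5}
Step 10: union(4, 3) -> already same set; set of 4 now {3, 4}
Component of 0: {0, 1, 5}

Answer: 0, 1, 5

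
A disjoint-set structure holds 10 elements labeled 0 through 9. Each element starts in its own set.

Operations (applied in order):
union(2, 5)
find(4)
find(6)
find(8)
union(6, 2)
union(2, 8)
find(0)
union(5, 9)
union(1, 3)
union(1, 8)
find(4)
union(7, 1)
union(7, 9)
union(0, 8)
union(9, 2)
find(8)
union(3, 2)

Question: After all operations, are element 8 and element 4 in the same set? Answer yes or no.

Step 1: union(2, 5) -> merged; set of 2 now {2, 5}
Step 2: find(4) -> no change; set of 4 is {4}
Step 3: find(6) -> no change; set of 6 is {6}
Step 4: find(8) -> no change; set of 8 is {8}
Step 5: union(6, 2) -> merged; set of 6 now {2, 5, 6}
Step 6: union(2, 8) -> merged; set of 2 now {2, 5, 6, 8}
Step 7: find(0) -> no change; set of 0 is {0}
Step 8: union(5, 9) -> merged; set of 5 now {2, 5, 6, 8, 9}
Step 9: union(1, 3) -> merged; set of 1 now {1, 3}
Step 10: union(1, 8) -> merged; set of 1 now {1, 2, 3, 5, 6, 8, 9}
Step 11: find(4) -> no change; set of 4 is {4}
Step 12: union(7, 1) -> merged; set of 7 now {1, 2, 3, 5, 6, 7, 8, 9}
Step 13: union(7, 9) -> already same set; set of 7 now {1, 2, 3, 5, 6, 7, 8, 9}
Step 14: union(0, 8) -> merged; set of 0 now {0, 1, 2, 3, 5, 6, 7, 8, 9}
Step 15: union(9, 2) -> already same set; set of 9 now {0, 1, 2, 3, 5, 6, 7, 8, 9}
Step 16: find(8) -> no change; set of 8 is {0, 1, 2, 3, 5, 6, 7, 8, 9}
Step 17: union(3, 2) -> already same set; set of 3 now {0, 1, 2, 3, 5, 6, 7, 8, 9}
Set of 8: {0, 1, 2, 3, 5, 6, 7, 8, 9}; 4 is not a member.

Answer: no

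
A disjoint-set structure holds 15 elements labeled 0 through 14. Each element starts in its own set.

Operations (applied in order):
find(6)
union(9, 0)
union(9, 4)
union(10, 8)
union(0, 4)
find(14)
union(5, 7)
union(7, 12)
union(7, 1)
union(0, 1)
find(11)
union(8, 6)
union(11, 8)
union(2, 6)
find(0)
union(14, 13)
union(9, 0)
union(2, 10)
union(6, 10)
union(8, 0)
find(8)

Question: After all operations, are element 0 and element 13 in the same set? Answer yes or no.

Answer: no

Derivation:
Step 1: find(6) -> no change; set of 6 is {6}
Step 2: union(9, 0) -> merged; set of 9 now {0, 9}
Step 3: union(9, 4) -> merged; set of 9 now {0, 4, 9}
Step 4: union(10, 8) -> merged; set of 10 now {8, 10}
Step 5: union(0, 4) -> already same set; set of 0 now {0, 4, 9}
Step 6: find(14) -> no change; set of 14 is {14}
Step 7: union(5, 7) -> merged; set of 5 now {5, 7}
Step 8: union(7, 12) -> merged; set of 7 now {5, 7, 12}
Step 9: union(7, 1) -> merged; set of 7 now {1, 5, 7, 12}
Step 10: union(0, 1) -> merged; set of 0 now {0, 1, 4, 5, 7, 9, 12}
Step 11: find(11) -> no change; set of 11 is {11}
Step 12: union(8, 6) -> merged; set of 8 now {6, 8, 10}
Step 13: union(11, 8) -> merged; set of 11 now {6, 8, 10, 11}
Step 14: union(2, 6) -> merged; set of 2 now {2, 6, 8, 10, 11}
Step 15: find(0) -> no change; set of 0 is {0, 1, 4, 5, 7, 9, 12}
Step 16: union(14, 13) -> merged; set of 14 now {13, 14}
Step 17: union(9, 0) -> already same set; set of 9 now {0, 1, 4, 5, 7, 9, 12}
Step 18: union(2, 10) -> already same set; set of 2 now {2, 6, 8, 10, 11}
Step 19: union(6, 10) -> already same set; set of 6 now {2, 6, 8, 10, 11}
Step 20: union(8, 0) -> merged; set of 8 now {0, 1, 2, 4, 5, 6, 7, 8, 9, 10, 11, 12}
Step 21: find(8) -> no change; set of 8 is {0, 1, 2, 4, 5, 6, 7, 8, 9, 10, 11, 12}
Set of 0: {0, 1, 2, 4, 5, 6, 7, 8, 9, 10, 11, 12}; 13 is not a member.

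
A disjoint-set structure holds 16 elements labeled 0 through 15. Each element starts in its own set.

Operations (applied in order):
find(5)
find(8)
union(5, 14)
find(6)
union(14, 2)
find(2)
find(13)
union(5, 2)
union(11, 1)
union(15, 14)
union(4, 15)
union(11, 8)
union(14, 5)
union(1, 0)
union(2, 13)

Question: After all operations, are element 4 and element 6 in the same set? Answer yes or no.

Step 1: find(5) -> no change; set of 5 is {5}
Step 2: find(8) -> no change; set of 8 is {8}
Step 3: union(5, 14) -> merged; set of 5 now {5, 14}
Step 4: find(6) -> no change; set of 6 is {6}
Step 5: union(14, 2) -> merged; set of 14 now {2, 5, 14}
Step 6: find(2) -> no change; set of 2 is {2, 5, 14}
Step 7: find(13) -> no change; set of 13 is {13}
Step 8: union(5, 2) -> already same set; set of 5 now {2, 5, 14}
Step 9: union(11, 1) -> merged; set of 11 now {1, 11}
Step 10: union(15, 14) -> merged; set of 15 now {2, 5, 14, 15}
Step 11: union(4, 15) -> merged; set of 4 now {2, 4, 5, 14, 15}
Step 12: union(11, 8) -> merged; set of 11 now {1, 8, 11}
Step 13: union(14, 5) -> already same set; set of 14 now {2, 4, 5, 14, 15}
Step 14: union(1, 0) -> merged; set of 1 now {0, 1, 8, 11}
Step 15: union(2, 13) -> merged; set of 2 now {2, 4, 5, 13, 14, 15}
Set of 4: {2, 4, 5, 13, 14, 15}; 6 is not a member.

Answer: no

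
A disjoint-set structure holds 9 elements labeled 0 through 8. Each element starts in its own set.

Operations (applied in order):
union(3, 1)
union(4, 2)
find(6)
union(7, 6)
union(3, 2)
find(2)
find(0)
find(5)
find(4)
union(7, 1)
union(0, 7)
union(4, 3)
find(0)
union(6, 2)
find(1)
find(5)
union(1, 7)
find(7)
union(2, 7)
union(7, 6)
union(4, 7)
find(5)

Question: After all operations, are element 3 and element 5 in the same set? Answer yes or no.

Answer: no

Derivation:
Step 1: union(3, 1) -> merged; set of 3 now {1, 3}
Step 2: union(4, 2) -> merged; set of 4 now {2, 4}
Step 3: find(6) -> no change; set of 6 is {6}
Step 4: union(7, 6) -> merged; set of 7 now {6, 7}
Step 5: union(3, 2) -> merged; set of 3 now {1, 2, 3, 4}
Step 6: find(2) -> no change; set of 2 is {1, 2, 3, 4}
Step 7: find(0) -> no change; set of 0 is {0}
Step 8: find(5) -> no change; set of 5 is {5}
Step 9: find(4) -> no change; set of 4 is {1, 2, 3, 4}
Step 10: union(7, 1) -> merged; set of 7 now {1, 2, 3, 4, 6, 7}
Step 11: union(0, 7) -> merged; set of 0 now {0, 1, 2, 3, 4, 6, 7}
Step 12: union(4, 3) -> already same set; set of 4 now {0, 1, 2, 3, 4, 6, 7}
Step 13: find(0) -> no change; set of 0 is {0, 1, 2, 3, 4, 6, 7}
Step 14: union(6, 2) -> already same set; set of 6 now {0, 1, 2, 3, 4, 6, 7}
Step 15: find(1) -> no change; set of 1 is {0, 1, 2, 3, 4, 6, 7}
Step 16: find(5) -> no change; set of 5 is {5}
Step 17: union(1, 7) -> already same set; set of 1 now {0, 1, 2, 3, 4, 6, 7}
Step 18: find(7) -> no change; set of 7 is {0, 1, 2, 3, 4, 6, 7}
Step 19: union(2, 7) -> already same set; set of 2 now {0, 1, 2, 3, 4, 6, 7}
Step 20: union(7, 6) -> already same set; set of 7 now {0, 1, 2, 3, 4, 6, 7}
Step 21: union(4, 7) -> already same set; set of 4 now {0, 1, 2, 3, 4, 6, 7}
Step 22: find(5) -> no change; set of 5 is {5}
Set of 3: {0, 1, 2, 3, 4, 6, 7}; 5 is not a member.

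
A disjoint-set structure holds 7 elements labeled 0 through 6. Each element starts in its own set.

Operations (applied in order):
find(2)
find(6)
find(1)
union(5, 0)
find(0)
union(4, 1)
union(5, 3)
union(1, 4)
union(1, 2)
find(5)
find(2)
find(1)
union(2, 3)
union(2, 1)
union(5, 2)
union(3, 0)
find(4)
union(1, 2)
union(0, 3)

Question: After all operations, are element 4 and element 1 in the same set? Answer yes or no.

Step 1: find(2) -> no change; set of 2 is {2}
Step 2: find(6) -> no change; set of 6 is {6}
Step 3: find(1) -> no change; set of 1 is {1}
Step 4: union(5, 0) -> merged; set of 5 now {0, 5}
Step 5: find(0) -> no change; set of 0 is {0, 5}
Step 6: union(4, 1) -> merged; set of 4 now {1, 4}
Step 7: union(5, 3) -> merged; set of 5 now {0, 3, 5}
Step 8: union(1, 4) -> already same set; set of 1 now {1, 4}
Step 9: union(1, 2) -> merged; set of 1 now {1, 2, 4}
Step 10: find(5) -> no change; set of 5 is {0, 3, 5}
Step 11: find(2) -> no change; set of 2 is {1, 2, 4}
Step 12: find(1) -> no change; set of 1 is {1, 2, 4}
Step 13: union(2, 3) -> merged; set of 2 now {0, 1, 2, 3, 4, 5}
Step 14: union(2, 1) -> already same set; set of 2 now {0, 1, 2, 3, 4, 5}
Step 15: union(5, 2) -> already same set; set of 5 now {0, 1, 2, 3, 4, 5}
Step 16: union(3, 0) -> already same set; set of 3 now {0, 1, 2, 3, 4, 5}
Step 17: find(4) -> no change; set of 4 is {0, 1, 2, 3, 4, 5}
Step 18: union(1, 2) -> already same set; set of 1 now {0, 1, 2, 3, 4, 5}
Step 19: union(0, 3) -> already same set; set of 0 now {0, 1, 2, 3, 4, 5}
Set of 4: {0, 1, 2, 3, 4, 5}; 1 is a member.

Answer: yes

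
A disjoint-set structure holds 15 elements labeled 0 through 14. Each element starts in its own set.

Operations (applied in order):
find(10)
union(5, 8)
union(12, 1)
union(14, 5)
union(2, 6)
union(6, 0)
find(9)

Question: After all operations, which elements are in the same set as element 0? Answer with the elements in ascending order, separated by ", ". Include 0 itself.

Step 1: find(10) -> no change; set of 10 is {10}
Step 2: union(5, 8) -> merged; set of 5 now {5, 8}
Step 3: union(12, 1) -> merged; set of 12 now {1, 12}
Step 4: union(14, 5) -> merged; set of 14 now {5, 8, 14}
Step 5: union(2, 6) -> merged; set of 2 now {2, 6}
Step 6: union(6, 0) -> merged; set of 6 now {0, 2, 6}
Step 7: find(9) -> no change; set of 9 is {9}
Component of 0: {0, 2, 6}

Answer: 0, 2, 6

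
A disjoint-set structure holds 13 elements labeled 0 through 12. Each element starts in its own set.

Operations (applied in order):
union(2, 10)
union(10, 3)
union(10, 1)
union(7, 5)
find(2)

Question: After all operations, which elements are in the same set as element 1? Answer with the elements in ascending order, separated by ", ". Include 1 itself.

Answer: 1, 2, 3, 10

Derivation:
Step 1: union(2, 10) -> merged; set of 2 now {2, 10}
Step 2: union(10, 3) -> merged; set of 10 now {2, 3, 10}
Step 3: union(10, 1) -> merged; set of 10 now {1, 2, 3, 10}
Step 4: union(7, 5) -> merged; set of 7 now {5, 7}
Step 5: find(2) -> no change; set of 2 is {1, 2, 3, 10}
Component of 1: {1, 2, 3, 10}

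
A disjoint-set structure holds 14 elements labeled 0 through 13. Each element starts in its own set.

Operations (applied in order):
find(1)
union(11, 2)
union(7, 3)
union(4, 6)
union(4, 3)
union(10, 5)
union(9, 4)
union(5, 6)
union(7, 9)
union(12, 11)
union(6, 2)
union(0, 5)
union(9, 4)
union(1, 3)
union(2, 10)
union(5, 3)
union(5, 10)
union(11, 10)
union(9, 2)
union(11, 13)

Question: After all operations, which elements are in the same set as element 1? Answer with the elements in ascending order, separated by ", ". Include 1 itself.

Step 1: find(1) -> no change; set of 1 is {1}
Step 2: union(11, 2) -> merged; set of 11 now {2, 11}
Step 3: union(7, 3) -> merged; set of 7 now {3, 7}
Step 4: union(4, 6) -> merged; set of 4 now {4, 6}
Step 5: union(4, 3) -> merged; set of 4 now {3, 4, 6, 7}
Step 6: union(10, 5) -> merged; set of 10 now {5, 10}
Step 7: union(9, 4) -> merged; set of 9 now {3, 4, 6, 7, 9}
Step 8: union(5, 6) -> merged; set of 5 now {3, 4, 5, 6, 7, 9, 10}
Step 9: union(7, 9) -> already same set; set of 7 now {3, 4, 5, 6, 7, 9, 10}
Step 10: union(12, 11) -> merged; set of 12 now {2, 11, 12}
Step 11: union(6, 2) -> merged; set of 6 now {2, 3, 4, 5, 6, 7, 9, 10, 11, 12}
Step 12: union(0, 5) -> merged; set of 0 now {0, 2, 3, 4, 5, 6, 7, 9, 10, 11, 12}
Step 13: union(9, 4) -> already same set; set of 9 now {0, 2, 3, 4, 5, 6, 7, 9, 10, 11, 12}
Step 14: union(1, 3) -> merged; set of 1 now {0, 1, 2, 3, 4, 5, 6, 7, 9, 10, 11, 12}
Step 15: union(2, 10) -> already same set; set of 2 now {0, 1, 2, 3, 4, 5, 6, 7, 9, 10, 11, 12}
Step 16: union(5, 3) -> already same set; set of 5 now {0, 1, 2, 3, 4, 5, 6, 7, 9, 10, 11, 12}
Step 17: union(5, 10) -> already same set; set of 5 now {0, 1, 2, 3, 4, 5, 6, 7, 9, 10, 11, 12}
Step 18: union(11, 10) -> already same set; set of 11 now {0, 1, 2, 3, 4, 5, 6, 7, 9, 10, 11, 12}
Step 19: union(9, 2) -> already same set; set of 9 now {0, 1, 2, 3, 4, 5, 6, 7, 9, 10, 11, 12}
Step 20: union(11, 13) -> merged; set of 11 now {0, 1, 2, 3, 4, 5, 6, 7, 9, 10, 11, 12, 13}
Component of 1: {0, 1, 2, 3, 4, 5, 6, 7, 9, 10, 11, 12, 13}

Answer: 0, 1, 2, 3, 4, 5, 6, 7, 9, 10, 11, 12, 13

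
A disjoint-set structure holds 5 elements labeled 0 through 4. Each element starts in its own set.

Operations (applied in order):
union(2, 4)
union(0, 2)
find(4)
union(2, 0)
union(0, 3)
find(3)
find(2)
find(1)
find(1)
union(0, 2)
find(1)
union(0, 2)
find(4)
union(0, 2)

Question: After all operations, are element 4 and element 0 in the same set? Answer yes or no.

Answer: yes

Derivation:
Step 1: union(2, 4) -> merged; set of 2 now {2, 4}
Step 2: union(0, 2) -> merged; set of 0 now {0, 2, 4}
Step 3: find(4) -> no change; set of 4 is {0, 2, 4}
Step 4: union(2, 0) -> already same set; set of 2 now {0, 2, 4}
Step 5: union(0, 3) -> merged; set of 0 now {0, 2, 3, 4}
Step 6: find(3) -> no change; set of 3 is {0, 2, 3, 4}
Step 7: find(2) -> no change; set of 2 is {0, 2, 3, 4}
Step 8: find(1) -> no change; set of 1 is {1}
Step 9: find(1) -> no change; set of 1 is {1}
Step 10: union(0, 2) -> already same set; set of 0 now {0, 2, 3, 4}
Step 11: find(1) -> no change; set of 1 is {1}
Step 12: union(0, 2) -> already same set; set of 0 now {0, 2, 3, 4}
Step 13: find(4) -> no change; set of 4 is {0, 2, 3, 4}
Step 14: union(0, 2) -> already same set; set of 0 now {0, 2, 3, 4}
Set of 4: {0, 2, 3, 4}; 0 is a member.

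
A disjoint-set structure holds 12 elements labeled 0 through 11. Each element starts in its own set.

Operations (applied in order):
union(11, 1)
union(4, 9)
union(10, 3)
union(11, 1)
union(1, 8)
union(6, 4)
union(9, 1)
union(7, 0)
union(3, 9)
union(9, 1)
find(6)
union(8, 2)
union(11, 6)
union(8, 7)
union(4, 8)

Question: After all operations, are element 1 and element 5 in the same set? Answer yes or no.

Answer: no

Derivation:
Step 1: union(11, 1) -> merged; set of 11 now {1, 11}
Step 2: union(4, 9) -> merged; set of 4 now {4, 9}
Step 3: union(10, 3) -> merged; set of 10 now {3, 10}
Step 4: union(11, 1) -> already same set; set of 11 now {1, 11}
Step 5: union(1, 8) -> merged; set of 1 now {1, 8, 11}
Step 6: union(6, 4) -> merged; set of 6 now {4, 6, 9}
Step 7: union(9, 1) -> merged; set of 9 now {1, 4, 6, 8, 9, 11}
Step 8: union(7, 0) -> merged; set of 7 now {0, 7}
Step 9: union(3, 9) -> merged; set of 3 now {1, 3, 4, 6, 8, 9, 10, 11}
Step 10: union(9, 1) -> already same set; set of 9 now {1, 3, 4, 6, 8, 9, 10, 11}
Step 11: find(6) -> no change; set of 6 is {1, 3, 4, 6, 8, 9, 10, 11}
Step 12: union(8, 2) -> merged; set of 8 now {1, 2, 3, 4, 6, 8, 9, 10, 11}
Step 13: union(11, 6) -> already same set; set of 11 now {1, 2, 3, 4, 6, 8, 9, 10, 11}
Step 14: union(8, 7) -> merged; set of 8 now {0, 1, 2, 3, 4, 6, 7, 8, 9, 10, 11}
Step 15: union(4, 8) -> already same set; set of 4 now {0, 1, 2, 3, 4, 6, 7, 8, 9, 10, 11}
Set of 1: {0, 1, 2, 3, 4, 6, 7, 8, 9, 10, 11}; 5 is not a member.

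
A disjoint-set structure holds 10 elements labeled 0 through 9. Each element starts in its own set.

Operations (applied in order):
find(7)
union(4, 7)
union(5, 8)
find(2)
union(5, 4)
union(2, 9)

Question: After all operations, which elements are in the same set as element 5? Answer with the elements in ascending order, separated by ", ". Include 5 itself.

Step 1: find(7) -> no change; set of 7 is {7}
Step 2: union(4, 7) -> merged; set of 4 now {4, 7}
Step 3: union(5, 8) -> merged; set of 5 now {5, 8}
Step 4: find(2) -> no change; set of 2 is {2}
Step 5: union(5, 4) -> merged; set of 5 now {4, 5, 7, 8}
Step 6: union(2, 9) -> merged; set of 2 now {2, 9}
Component of 5: {4, 5, 7, 8}

Answer: 4, 5, 7, 8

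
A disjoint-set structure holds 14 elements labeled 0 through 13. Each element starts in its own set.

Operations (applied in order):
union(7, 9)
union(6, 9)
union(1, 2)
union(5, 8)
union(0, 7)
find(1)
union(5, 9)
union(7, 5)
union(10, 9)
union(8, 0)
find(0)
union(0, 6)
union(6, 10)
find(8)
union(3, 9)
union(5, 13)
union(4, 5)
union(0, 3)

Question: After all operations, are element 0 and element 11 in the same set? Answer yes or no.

Step 1: union(7, 9) -> merged; set of 7 now {7, 9}
Step 2: union(6, 9) -> merged; set of 6 now {6, 7, 9}
Step 3: union(1, 2) -> merged; set of 1 now {1, 2}
Step 4: union(5, 8) -> merged; set of 5 now {5, 8}
Step 5: union(0, 7) -> merged; set of 0 now {0, 6, 7, 9}
Step 6: find(1) -> no change; set of 1 is {1, 2}
Step 7: union(5, 9) -> merged; set of 5 now {0, 5, 6, 7, 8, 9}
Step 8: union(7, 5) -> already same set; set of 7 now {0, 5, 6, 7, 8, 9}
Step 9: union(10, 9) -> merged; set of 10 now {0, 5, 6, 7, 8, 9, 10}
Step 10: union(8, 0) -> already same set; set of 8 now {0, 5, 6, 7, 8, 9, 10}
Step 11: find(0) -> no change; set of 0 is {0, 5, 6, 7, 8, 9, 10}
Step 12: union(0, 6) -> already same set; set of 0 now {0, 5, 6, 7, 8, 9, 10}
Step 13: union(6, 10) -> already same set; set of 6 now {0, 5, 6, 7, 8, 9, 10}
Step 14: find(8) -> no change; set of 8 is {0, 5, 6, 7, 8, 9, 10}
Step 15: union(3, 9) -> merged; set of 3 now {0, 3, 5, 6, 7, 8, 9, 10}
Step 16: union(5, 13) -> merged; set of 5 now {0, 3, 5, 6, 7, 8, 9, 10, 13}
Step 17: union(4, 5) -> merged; set of 4 now {0, 3, 4, 5, 6, 7, 8, 9, 10, 13}
Step 18: union(0, 3) -> already same set; set of 0 now {0, 3, 4, 5, 6, 7, 8, 9, 10, 13}
Set of 0: {0, 3, 4, 5, 6, 7, 8, 9, 10, 13}; 11 is not a member.

Answer: no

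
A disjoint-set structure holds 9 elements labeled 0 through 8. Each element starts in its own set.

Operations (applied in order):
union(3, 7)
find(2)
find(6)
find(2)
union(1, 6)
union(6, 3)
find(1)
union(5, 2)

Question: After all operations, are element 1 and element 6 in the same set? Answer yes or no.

Answer: yes

Derivation:
Step 1: union(3, 7) -> merged; set of 3 now {3, 7}
Step 2: find(2) -> no change; set of 2 is {2}
Step 3: find(6) -> no change; set of 6 is {6}
Step 4: find(2) -> no change; set of 2 is {2}
Step 5: union(1, 6) -> merged; set of 1 now {1, 6}
Step 6: union(6, 3) -> merged; set of 6 now {1, 3, 6, 7}
Step 7: find(1) -> no change; set of 1 is {1, 3, 6, 7}
Step 8: union(5, 2) -> merged; set of 5 now {2, 5}
Set of 1: {1, 3, 6, 7}; 6 is a member.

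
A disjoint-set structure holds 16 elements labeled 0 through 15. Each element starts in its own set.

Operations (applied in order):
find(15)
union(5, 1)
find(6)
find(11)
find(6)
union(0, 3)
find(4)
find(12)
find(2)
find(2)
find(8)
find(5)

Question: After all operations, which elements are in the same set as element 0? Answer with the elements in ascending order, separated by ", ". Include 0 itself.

Step 1: find(15) -> no change; set of 15 is {15}
Step 2: union(5, 1) -> merged; set of 5 now {1, 5}
Step 3: find(6) -> no change; set of 6 is {6}
Step 4: find(11) -> no change; set of 11 is {11}
Step 5: find(6) -> no change; set of 6 is {6}
Step 6: union(0, 3) -> merged; set of 0 now {0, 3}
Step 7: find(4) -> no change; set of 4 is {4}
Step 8: find(12) -> no change; set of 12 is {12}
Step 9: find(2) -> no change; set of 2 is {2}
Step 10: find(2) -> no change; set of 2 is {2}
Step 11: find(8) -> no change; set of 8 is {8}
Step 12: find(5) -> no change; set of 5 is {1, 5}
Component of 0: {0, 3}

Answer: 0, 3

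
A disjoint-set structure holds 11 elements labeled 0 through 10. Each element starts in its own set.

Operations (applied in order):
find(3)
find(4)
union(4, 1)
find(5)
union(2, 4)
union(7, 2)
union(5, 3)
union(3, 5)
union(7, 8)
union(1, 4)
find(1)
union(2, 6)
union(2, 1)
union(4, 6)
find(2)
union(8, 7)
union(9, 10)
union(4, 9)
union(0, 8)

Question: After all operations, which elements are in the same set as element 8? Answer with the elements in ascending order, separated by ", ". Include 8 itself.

Step 1: find(3) -> no change; set of 3 is {3}
Step 2: find(4) -> no change; set of 4 is {4}
Step 3: union(4, 1) -> merged; set of 4 now {1, 4}
Step 4: find(5) -> no change; set of 5 is {5}
Step 5: union(2, 4) -> merged; set of 2 now {1, 2, 4}
Step 6: union(7, 2) -> merged; set of 7 now {1, 2, 4, 7}
Step 7: union(5, 3) -> merged; set of 5 now {3, 5}
Step 8: union(3, 5) -> already same set; set of 3 now {3, 5}
Step 9: union(7, 8) -> merged; set of 7 now {1, 2, 4, 7, 8}
Step 10: union(1, 4) -> already same set; set of 1 now {1, 2, 4, 7, 8}
Step 11: find(1) -> no change; set of 1 is {1, 2, 4, 7, 8}
Step 12: union(2, 6) -> merged; set of 2 now {1, 2, 4, 6, 7, 8}
Step 13: union(2, 1) -> already same set; set of 2 now {1, 2, 4, 6, 7, 8}
Step 14: union(4, 6) -> already same set; set of 4 now {1, 2, 4, 6, 7, 8}
Step 15: find(2) -> no change; set of 2 is {1, 2, 4, 6, 7, 8}
Step 16: union(8, 7) -> already same set; set of 8 now {1, 2, 4, 6, 7, 8}
Step 17: union(9, 10) -> merged; set of 9 now {9, 10}
Step 18: union(4, 9) -> merged; set of 4 now {1, 2, 4, 6, 7, 8, 9, 10}
Step 19: union(0, 8) -> merged; set of 0 now {0, 1, 2, 4, 6, 7, 8, 9, 10}
Component of 8: {0, 1, 2, 4, 6, 7, 8, 9, 10}

Answer: 0, 1, 2, 4, 6, 7, 8, 9, 10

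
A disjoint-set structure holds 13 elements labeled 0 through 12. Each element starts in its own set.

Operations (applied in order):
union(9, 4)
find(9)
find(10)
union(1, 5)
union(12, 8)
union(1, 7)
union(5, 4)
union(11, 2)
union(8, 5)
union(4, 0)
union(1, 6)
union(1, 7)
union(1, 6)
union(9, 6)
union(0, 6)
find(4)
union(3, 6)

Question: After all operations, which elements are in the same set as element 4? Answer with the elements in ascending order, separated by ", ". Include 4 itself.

Step 1: union(9, 4) -> merged; set of 9 now {4, 9}
Step 2: find(9) -> no change; set of 9 is {4, 9}
Step 3: find(10) -> no change; set of 10 is {10}
Step 4: union(1, 5) -> merged; set of 1 now {1, 5}
Step 5: union(12, 8) -> merged; set of 12 now {8, 12}
Step 6: union(1, 7) -> merged; set of 1 now {1, 5, 7}
Step 7: union(5, 4) -> merged; set of 5 now {1, 4, 5, 7, 9}
Step 8: union(11, 2) -> merged; set of 11 now {2, 11}
Step 9: union(8, 5) -> merged; set of 8 now {1, 4, 5, 7, 8, 9, 12}
Step 10: union(4, 0) -> merged; set of 4 now {0, 1, 4, 5, 7, 8, 9, 12}
Step 11: union(1, 6) -> merged; set of 1 now {0, 1, 4, 5, 6, 7, 8, 9, 12}
Step 12: union(1, 7) -> already same set; set of 1 now {0, 1, 4, 5, 6, 7, 8, 9, 12}
Step 13: union(1, 6) -> already same set; set of 1 now {0, 1, 4, 5, 6, 7, 8, 9, 12}
Step 14: union(9, 6) -> already same set; set of 9 now {0, 1, 4, 5, 6, 7, 8, 9, 12}
Step 15: union(0, 6) -> already same set; set of 0 now {0, 1, 4, 5, 6, 7, 8, 9, 12}
Step 16: find(4) -> no change; set of 4 is {0, 1, 4, 5, 6, 7, 8, 9, 12}
Step 17: union(3, 6) -> merged; set of 3 now {0, 1, 3, 4, 5, 6, 7, 8, 9, 12}
Component of 4: {0, 1, 3, 4, 5, 6, 7, 8, 9, 12}

Answer: 0, 1, 3, 4, 5, 6, 7, 8, 9, 12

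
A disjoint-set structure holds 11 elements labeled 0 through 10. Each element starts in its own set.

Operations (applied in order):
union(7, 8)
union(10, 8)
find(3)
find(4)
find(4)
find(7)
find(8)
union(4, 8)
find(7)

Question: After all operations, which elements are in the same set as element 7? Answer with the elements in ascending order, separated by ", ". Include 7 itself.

Answer: 4, 7, 8, 10

Derivation:
Step 1: union(7, 8) -> merged; set of 7 now {7, 8}
Step 2: union(10, 8) -> merged; set of 10 now {7, 8, 10}
Step 3: find(3) -> no change; set of 3 is {3}
Step 4: find(4) -> no change; set of 4 is {4}
Step 5: find(4) -> no change; set of 4 is {4}
Step 6: find(7) -> no change; set of 7 is {7, 8, 10}
Step 7: find(8) -> no change; set of 8 is {7, 8, 10}
Step 8: union(4, 8) -> merged; set of 4 now {4, 7, 8, 10}
Step 9: find(7) -> no change; set of 7 is {4, 7, 8, 10}
Component of 7: {4, 7, 8, 10}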